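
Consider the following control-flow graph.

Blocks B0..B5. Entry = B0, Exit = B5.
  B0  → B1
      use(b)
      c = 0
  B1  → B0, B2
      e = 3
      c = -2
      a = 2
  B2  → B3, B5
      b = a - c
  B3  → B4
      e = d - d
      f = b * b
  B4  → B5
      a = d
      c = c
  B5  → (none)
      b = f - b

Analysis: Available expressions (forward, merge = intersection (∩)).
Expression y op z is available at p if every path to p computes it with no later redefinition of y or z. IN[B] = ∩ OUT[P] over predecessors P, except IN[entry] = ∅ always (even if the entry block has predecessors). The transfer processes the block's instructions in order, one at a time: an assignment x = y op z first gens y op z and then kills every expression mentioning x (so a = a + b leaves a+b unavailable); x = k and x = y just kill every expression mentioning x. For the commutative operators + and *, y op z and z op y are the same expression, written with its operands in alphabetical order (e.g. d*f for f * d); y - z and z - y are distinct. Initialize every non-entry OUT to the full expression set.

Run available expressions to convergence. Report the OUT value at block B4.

Answer: {b*b, d-d}

Derivation:
Fixpoint table:
  B0: | IN={} | OUT={}
  B1: | IN={} | OUT={}
  B2: | IN={} | OUT={a-c}
  B3: | IN={a-c} | OUT={a-c, b*b, d-d}
  B4: | IN={a-c, b*b, d-d} | OUT={b*b, d-d}
  B5: | IN={} | OUT={}

Merge at B4: IN[B4] = OUT[B3] = {a-c, b*b, d-d}
Applying B4's transfer function to that IN value gives OUT[B4] (row B4 above).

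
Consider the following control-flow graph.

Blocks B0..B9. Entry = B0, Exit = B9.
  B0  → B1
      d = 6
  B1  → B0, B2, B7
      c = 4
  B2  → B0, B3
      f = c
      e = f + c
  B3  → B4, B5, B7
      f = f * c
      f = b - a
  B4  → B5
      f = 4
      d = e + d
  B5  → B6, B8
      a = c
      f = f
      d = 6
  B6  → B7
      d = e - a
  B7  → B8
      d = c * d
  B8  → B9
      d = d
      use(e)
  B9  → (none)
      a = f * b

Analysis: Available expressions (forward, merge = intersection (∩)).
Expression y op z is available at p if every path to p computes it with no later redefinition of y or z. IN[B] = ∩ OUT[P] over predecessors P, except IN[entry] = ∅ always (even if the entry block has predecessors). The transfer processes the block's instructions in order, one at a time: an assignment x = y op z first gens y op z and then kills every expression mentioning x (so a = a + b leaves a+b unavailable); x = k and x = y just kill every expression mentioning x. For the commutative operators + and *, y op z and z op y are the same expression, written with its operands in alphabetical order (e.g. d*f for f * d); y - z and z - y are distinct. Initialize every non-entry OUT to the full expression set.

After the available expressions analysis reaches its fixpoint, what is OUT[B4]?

Answer: {b-a}

Derivation:
Converged values:
  B0:  IN={}  OUT={}
  B1:  IN={}  OUT={}
  B2:  IN={}  OUT={c+f}
  B3:  IN={c+f}  OUT={b-a}
  B4:  IN={b-a}  OUT={b-a}
  B5:  IN={b-a}  OUT={}
  B6:  IN={}  OUT={e-a}
  B7:  IN={}  OUT={}
  B8:  IN={}  OUT={}
  B9:  IN={}  OUT={b*f}

Merge at B4: IN[B4] = OUT[B3] = {b-a}
Applying B4's transfer function to that IN value gives OUT[B4] (row B4 above).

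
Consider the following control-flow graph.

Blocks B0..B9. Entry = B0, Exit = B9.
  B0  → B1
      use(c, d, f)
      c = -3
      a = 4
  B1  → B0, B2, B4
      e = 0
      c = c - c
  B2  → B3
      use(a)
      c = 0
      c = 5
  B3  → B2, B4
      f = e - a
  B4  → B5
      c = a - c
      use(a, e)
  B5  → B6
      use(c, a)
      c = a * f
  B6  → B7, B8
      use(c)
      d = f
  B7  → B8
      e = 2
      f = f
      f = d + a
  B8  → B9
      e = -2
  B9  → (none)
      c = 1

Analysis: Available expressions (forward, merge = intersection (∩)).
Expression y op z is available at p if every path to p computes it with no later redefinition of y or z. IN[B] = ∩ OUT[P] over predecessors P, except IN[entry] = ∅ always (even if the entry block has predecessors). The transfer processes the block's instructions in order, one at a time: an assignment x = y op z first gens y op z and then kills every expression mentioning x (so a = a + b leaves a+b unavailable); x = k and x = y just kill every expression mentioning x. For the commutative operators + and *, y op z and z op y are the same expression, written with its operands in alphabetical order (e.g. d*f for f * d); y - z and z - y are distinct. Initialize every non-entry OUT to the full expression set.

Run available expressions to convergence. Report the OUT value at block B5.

Per-block solution:
  B0: | IN={} | OUT={}
  B1: | IN={} | OUT={}
  B2: | IN={} | OUT={}
  B3: | IN={} | OUT={e-a}
  B4: | IN={} | OUT={}
  B5: | IN={} | OUT={a*f}
  B6: | IN={a*f} | OUT={a*f}
  B7: | IN={a*f} | OUT={a+d}
  B8: | IN={} | OUT={}
  B9: | IN={} | OUT={}

Merge at B5: IN[B5] = OUT[B4] = {}
Applying B5's transfer function to that IN value gives OUT[B5] (row B5 above).

Answer: {a*f}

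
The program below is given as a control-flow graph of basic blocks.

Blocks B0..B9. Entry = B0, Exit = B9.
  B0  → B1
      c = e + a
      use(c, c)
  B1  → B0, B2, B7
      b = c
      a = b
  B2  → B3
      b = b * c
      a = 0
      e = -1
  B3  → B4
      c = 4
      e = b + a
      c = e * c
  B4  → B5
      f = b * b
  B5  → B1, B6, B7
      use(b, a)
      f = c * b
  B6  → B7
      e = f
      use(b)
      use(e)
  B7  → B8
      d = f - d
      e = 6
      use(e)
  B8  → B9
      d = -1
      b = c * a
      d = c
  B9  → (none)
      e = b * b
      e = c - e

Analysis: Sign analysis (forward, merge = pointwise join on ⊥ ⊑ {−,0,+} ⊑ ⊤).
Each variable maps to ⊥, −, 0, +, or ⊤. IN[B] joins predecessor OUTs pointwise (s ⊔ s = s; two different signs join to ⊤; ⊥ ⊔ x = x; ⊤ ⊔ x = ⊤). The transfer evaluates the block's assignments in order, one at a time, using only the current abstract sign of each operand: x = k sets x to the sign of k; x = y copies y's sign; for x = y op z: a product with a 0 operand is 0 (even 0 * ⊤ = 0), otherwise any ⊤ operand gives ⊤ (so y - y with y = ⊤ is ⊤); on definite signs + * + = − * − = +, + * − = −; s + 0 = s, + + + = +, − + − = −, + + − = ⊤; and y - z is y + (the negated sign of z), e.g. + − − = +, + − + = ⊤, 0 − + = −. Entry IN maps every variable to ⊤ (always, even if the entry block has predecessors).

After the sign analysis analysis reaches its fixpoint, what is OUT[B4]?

Answer: {a: 0, b: ⊤, c: ⊤, d: ⊤, e: ⊤, f: ⊤}

Working:
Fixpoint table:
  B0: | IN=(all ⊤) | OUT=(all ⊤)
  B1: | IN=(all ⊤) | OUT=(all ⊤)
  B2: | IN=(all ⊤) | OUT={a:0, e:-; rest ⊤}
  B3: | IN={a:0, e:-; rest ⊤} | OUT={a:0; rest ⊤}
  B4: | IN={a:0; rest ⊤} | OUT={a:0; rest ⊤}
  B5: | IN={a:0; rest ⊤} | OUT={a:0; rest ⊤}
  B6: | IN={a:0; rest ⊤} | OUT={a:0; rest ⊤}
  B7: | IN=(all ⊤) | OUT={e:+; rest ⊤}
  B8: | IN={e:+; rest ⊤} | OUT={e:+; rest ⊤}
  B9: | IN={e:+; rest ⊤} | OUT=(all ⊤)

Merge at B4: IN[B4] = OUT[B3] = {a: 0, b: ⊤, c: ⊤, d: ⊤, e: ⊤, f: ⊤}
Applying B4's transfer function to that IN value gives OUT[B4] (row B4 above).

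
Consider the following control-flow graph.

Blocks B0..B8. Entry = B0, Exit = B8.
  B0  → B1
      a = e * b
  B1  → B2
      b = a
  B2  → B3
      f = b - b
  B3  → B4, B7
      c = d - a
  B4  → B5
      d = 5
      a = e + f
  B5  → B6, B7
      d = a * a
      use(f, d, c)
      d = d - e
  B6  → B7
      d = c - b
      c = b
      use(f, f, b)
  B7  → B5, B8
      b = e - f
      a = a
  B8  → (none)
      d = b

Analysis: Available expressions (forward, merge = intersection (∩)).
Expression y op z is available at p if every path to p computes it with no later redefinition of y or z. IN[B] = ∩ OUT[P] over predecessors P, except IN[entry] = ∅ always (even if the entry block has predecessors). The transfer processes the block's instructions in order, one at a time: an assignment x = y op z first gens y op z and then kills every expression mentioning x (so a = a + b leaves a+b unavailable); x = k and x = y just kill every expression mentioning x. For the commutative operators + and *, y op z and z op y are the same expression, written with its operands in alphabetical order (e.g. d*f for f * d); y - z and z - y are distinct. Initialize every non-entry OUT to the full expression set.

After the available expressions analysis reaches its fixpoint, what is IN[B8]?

Answer: {e-f}

Derivation:
Fixpoint table:
  B0: | IN={} | OUT={b*e}
  B1: | IN={b*e} | OUT={}
  B2: | IN={} | OUT={b-b}
  B3: | IN={b-b} | OUT={b-b, d-a}
  B4: | IN={b-b, d-a} | OUT={b-b, e+f}
  B5: | IN={} | OUT={a*a}
  B6: | IN={a*a} | OUT={a*a}
  B7: | IN={} | OUT={e-f}
  B8: | IN={e-f} | OUT={e-f}

Merge at B8: IN[B8] = OUT[B7] = {e-f}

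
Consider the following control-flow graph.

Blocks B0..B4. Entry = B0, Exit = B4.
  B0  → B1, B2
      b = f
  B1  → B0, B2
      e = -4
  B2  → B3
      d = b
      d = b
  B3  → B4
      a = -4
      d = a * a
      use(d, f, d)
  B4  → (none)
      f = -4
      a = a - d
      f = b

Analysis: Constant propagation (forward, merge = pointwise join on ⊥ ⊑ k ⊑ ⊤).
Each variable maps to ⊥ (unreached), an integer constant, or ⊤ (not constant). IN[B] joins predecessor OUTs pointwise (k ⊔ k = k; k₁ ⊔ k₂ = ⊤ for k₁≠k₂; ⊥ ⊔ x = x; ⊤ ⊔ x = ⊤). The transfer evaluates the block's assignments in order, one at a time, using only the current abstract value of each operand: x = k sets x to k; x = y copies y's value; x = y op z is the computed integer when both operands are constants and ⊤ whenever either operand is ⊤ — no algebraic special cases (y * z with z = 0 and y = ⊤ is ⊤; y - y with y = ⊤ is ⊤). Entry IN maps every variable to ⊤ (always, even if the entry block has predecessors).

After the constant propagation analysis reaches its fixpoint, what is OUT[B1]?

Answer: {a: ⊤, b: ⊤, c: ⊤, d: ⊤, e: -4, f: ⊤}

Derivation:
Converged values:
  B0:  IN=(all ⊤)  OUT=(all ⊤)
  B1:  IN=(all ⊤)  OUT={e:-4; rest ⊤}
  B2:  IN=(all ⊤)  OUT=(all ⊤)
  B3:  IN=(all ⊤)  OUT={a:-4, d:16; rest ⊤}
  B4:  IN={a:-4, d:16; rest ⊤}  OUT={a:-20, d:16; rest ⊤}

Merge at B1: IN[B1] = OUT[B0] = {a: ⊤, b: ⊤, c: ⊤, d: ⊤, e: ⊤, f: ⊤}
Applying B1's transfer function to that IN value gives OUT[B1] (row B1 above).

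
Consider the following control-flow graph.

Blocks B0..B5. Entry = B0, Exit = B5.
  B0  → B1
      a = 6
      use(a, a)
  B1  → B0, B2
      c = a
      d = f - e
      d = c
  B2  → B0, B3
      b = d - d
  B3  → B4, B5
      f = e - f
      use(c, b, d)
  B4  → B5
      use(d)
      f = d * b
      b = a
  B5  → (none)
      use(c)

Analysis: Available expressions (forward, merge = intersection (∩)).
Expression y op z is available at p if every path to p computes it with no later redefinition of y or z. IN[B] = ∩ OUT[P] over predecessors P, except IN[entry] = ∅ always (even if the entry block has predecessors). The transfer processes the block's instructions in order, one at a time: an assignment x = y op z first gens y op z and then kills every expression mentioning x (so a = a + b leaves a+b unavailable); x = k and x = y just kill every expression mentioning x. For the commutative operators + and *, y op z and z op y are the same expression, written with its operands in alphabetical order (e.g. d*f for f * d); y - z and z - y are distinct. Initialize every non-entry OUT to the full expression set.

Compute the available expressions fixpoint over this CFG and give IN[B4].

Converged values:
  B0:   IN={}   OUT={}
  B1:   IN={}   OUT={f-e}
  B2:   IN={f-e}   OUT={d-d, f-e}
  B3:   IN={d-d, f-e}   OUT={d-d}
  B4:   IN={d-d}   OUT={d-d}
  B5:   IN={d-d}   OUT={d-d}

Merge at B4: IN[B4] = OUT[B3] = {d-d}

Answer: {d-d}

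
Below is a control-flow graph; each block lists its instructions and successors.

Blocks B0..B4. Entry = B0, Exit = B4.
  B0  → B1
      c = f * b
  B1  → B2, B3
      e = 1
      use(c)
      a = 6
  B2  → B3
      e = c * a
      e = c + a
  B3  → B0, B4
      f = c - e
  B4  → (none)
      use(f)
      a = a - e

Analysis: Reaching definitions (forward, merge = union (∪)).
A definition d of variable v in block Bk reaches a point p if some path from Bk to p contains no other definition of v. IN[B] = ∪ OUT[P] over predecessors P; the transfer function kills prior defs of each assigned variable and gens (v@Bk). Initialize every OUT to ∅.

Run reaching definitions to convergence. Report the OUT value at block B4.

Answer: {a@B4, c@B0, e@B1, e@B2, f@B3}

Derivation:
Per-block solution:
  B0: | IN={a@B1, c@B0, e@B1, e@B2, f@B3} | OUT={a@B1, c@B0, e@B1, e@B2, f@B3}
  B1: | IN={a@B1, c@B0, e@B1, e@B2, f@B3} | OUT={a@B1, c@B0, e@B1, f@B3}
  B2: | IN={a@B1, c@B0, e@B1, f@B3} | OUT={a@B1, c@B0, e@B2, f@B3}
  B3: | IN={a@B1, c@B0, e@B1, e@B2, f@B3} | OUT={a@B1, c@B0, e@B1, e@B2, f@B3}
  B4: | IN={a@B1, c@B0, e@B1, e@B2, f@B3} | OUT={a@B4, c@B0, e@B1, e@B2, f@B3}

Merge at B4: IN[B4] = OUT[B3] = {a@B1, c@B0, e@B1, e@B2, f@B3}
Applying B4's transfer function to that IN value gives OUT[B4] (row B4 above).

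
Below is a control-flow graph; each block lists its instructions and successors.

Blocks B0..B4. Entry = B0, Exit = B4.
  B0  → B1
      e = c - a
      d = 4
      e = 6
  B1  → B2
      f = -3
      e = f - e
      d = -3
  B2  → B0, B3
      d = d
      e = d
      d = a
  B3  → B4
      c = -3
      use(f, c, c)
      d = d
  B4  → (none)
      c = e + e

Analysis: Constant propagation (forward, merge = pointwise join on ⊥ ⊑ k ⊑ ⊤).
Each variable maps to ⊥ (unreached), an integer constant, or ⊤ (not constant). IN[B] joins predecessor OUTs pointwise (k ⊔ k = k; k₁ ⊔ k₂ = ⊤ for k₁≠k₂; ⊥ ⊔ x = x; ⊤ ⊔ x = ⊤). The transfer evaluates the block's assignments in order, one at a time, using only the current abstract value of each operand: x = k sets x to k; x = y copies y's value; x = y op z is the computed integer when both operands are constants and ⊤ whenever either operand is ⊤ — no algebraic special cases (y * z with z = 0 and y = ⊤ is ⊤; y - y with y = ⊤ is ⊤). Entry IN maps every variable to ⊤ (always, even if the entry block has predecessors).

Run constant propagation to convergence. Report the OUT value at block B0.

Fixpoint table:
  B0: | IN=(all ⊤) | OUT={d:4, e:6; rest ⊤}
  B1: | IN={d:4, e:6; rest ⊤} | OUT={d:-3, e:-9, f:-3; rest ⊤}
  B2: | IN={d:-3, e:-9, f:-3; rest ⊤} | OUT={e:-3, f:-3; rest ⊤}
  B3: | IN={e:-3, f:-3; rest ⊤} | OUT={c:-3, e:-3, f:-3; rest ⊤}
  B4: | IN={c:-3, e:-3, f:-3; rest ⊤} | OUT={c:-6, e:-3, f:-3; rest ⊤}

Merge at B0 (entry node, so the boundary value (all ⊤) is joined with the incoming edge(s)): IN[B0] = (all ⊤) ⊔ OUT[B2] = {a: ⊤, b: ⊤, c: ⊤, d: ⊤, e: ⊤, f: ⊤}
Applying B0's transfer function to that IN value gives OUT[B0] (row B0 above).

Answer: {a: ⊤, b: ⊤, c: ⊤, d: 4, e: 6, f: ⊤}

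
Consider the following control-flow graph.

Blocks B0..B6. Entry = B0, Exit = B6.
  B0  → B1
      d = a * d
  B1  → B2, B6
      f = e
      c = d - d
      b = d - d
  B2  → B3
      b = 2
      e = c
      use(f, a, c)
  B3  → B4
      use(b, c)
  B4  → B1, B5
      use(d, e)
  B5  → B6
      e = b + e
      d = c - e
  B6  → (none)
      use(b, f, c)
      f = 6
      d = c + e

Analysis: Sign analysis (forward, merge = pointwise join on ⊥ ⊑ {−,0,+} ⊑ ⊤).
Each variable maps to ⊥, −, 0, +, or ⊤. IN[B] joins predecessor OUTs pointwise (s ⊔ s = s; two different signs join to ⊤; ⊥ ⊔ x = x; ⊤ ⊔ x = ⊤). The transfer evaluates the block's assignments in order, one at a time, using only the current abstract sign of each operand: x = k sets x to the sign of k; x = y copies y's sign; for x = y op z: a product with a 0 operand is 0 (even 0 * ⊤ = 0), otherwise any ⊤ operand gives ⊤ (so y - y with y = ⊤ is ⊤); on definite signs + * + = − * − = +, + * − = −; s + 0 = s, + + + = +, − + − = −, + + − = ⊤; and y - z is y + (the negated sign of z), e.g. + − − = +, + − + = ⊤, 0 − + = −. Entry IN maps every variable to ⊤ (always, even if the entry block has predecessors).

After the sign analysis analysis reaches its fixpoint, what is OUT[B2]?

Answer: {a: ⊤, b: +, c: ⊤, d: ⊤, e: ⊤, f: ⊤}

Working:
Fixpoint table:
  B0: | IN=(all ⊤) | OUT=(all ⊤)
  B1: | IN=(all ⊤) | OUT=(all ⊤)
  B2: | IN=(all ⊤) | OUT={b:+; rest ⊤}
  B3: | IN={b:+; rest ⊤} | OUT={b:+; rest ⊤}
  B4: | IN={b:+; rest ⊤} | OUT={b:+; rest ⊤}
  B5: | IN={b:+; rest ⊤} | OUT={b:+; rest ⊤}
  B6: | IN=(all ⊤) | OUT={f:+; rest ⊤}

Merge at B2: IN[B2] = OUT[B1] = {a: ⊤, b: ⊤, c: ⊤, d: ⊤, e: ⊤, f: ⊤}
Applying B2's transfer function to that IN value gives OUT[B2] (row B2 above).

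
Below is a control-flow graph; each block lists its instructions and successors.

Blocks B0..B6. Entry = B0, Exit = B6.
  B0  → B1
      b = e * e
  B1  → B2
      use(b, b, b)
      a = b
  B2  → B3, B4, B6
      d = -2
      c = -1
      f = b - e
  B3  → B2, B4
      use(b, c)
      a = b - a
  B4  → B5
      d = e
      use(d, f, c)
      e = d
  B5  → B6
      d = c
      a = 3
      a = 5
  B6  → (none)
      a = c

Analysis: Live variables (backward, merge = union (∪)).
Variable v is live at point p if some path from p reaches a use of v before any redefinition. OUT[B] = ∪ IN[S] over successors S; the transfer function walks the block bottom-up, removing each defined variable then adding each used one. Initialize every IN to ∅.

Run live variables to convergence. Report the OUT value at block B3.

Fixpoint table:
  B0:  IN={e}  OUT={b, e}
  B1:  IN={b, e}  OUT={a, b, e}
  B2:  IN={a, b, e}  OUT={a, b, c, e, f}
  B3:  IN={a, b, c, e, f}  OUT={a, b, c, e, f}
  B4:  IN={c, e, f}  OUT={c}
  B5:  IN={c}  OUT={c}
  B6:  IN={c}  OUT={}

Merge at B3: OUT[B3] = IN[B2] ⊔ IN[B4] = {a, b, c, e, f}

Answer: {a, b, c, e, f}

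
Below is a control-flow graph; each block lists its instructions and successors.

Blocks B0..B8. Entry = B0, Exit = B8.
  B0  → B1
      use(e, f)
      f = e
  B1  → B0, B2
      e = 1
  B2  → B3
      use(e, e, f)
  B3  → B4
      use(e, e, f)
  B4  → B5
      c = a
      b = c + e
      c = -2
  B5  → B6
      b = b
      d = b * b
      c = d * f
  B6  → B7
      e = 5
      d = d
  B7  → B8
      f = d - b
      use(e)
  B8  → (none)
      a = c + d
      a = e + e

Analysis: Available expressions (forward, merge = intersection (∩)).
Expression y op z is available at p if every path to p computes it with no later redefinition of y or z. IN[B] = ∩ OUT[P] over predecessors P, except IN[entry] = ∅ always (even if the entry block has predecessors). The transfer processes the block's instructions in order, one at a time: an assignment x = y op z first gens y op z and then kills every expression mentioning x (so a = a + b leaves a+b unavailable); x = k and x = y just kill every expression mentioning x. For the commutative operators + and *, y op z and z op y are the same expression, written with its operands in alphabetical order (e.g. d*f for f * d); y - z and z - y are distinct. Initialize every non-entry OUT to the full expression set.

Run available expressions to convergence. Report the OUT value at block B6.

Answer: {b*b}

Derivation:
Converged values:
  B0: | IN={} | OUT={}
  B1: | IN={} | OUT={}
  B2: | IN={} | OUT={}
  B3: | IN={} | OUT={}
  B4: | IN={} | OUT={}
  B5: | IN={} | OUT={b*b, d*f}
  B6: | IN={b*b, d*f} | OUT={b*b}
  B7: | IN={b*b} | OUT={b*b, d-b}
  B8: | IN={b*b, d-b} | OUT={b*b, c+d, d-b, e+e}

Merge at B6: IN[B6] = OUT[B5] = {b*b, d*f}
Applying B6's transfer function to that IN value gives OUT[B6] (row B6 above).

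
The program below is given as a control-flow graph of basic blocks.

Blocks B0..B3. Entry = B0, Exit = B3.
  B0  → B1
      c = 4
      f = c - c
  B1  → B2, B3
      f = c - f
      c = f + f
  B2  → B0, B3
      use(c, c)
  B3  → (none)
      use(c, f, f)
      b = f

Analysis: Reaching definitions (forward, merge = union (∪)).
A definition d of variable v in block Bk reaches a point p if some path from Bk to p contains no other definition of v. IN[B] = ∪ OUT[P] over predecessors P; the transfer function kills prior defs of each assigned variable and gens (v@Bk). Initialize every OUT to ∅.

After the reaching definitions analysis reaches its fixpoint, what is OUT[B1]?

Answer: {c@B1, f@B1}

Working:
Fixpoint table:
  B0: | IN={c@B1, f@B1} | OUT={c@B0, f@B0}
  B1: | IN={c@B0, f@B0} | OUT={c@B1, f@B1}
  B2: | IN={c@B1, f@B1} | OUT={c@B1, f@B1}
  B3: | IN={c@B1, f@B1} | OUT={b@B3, c@B1, f@B1}

Merge at B1: IN[B1] = OUT[B0] = {c@B0, f@B0}
Applying B1's transfer function to that IN value gives OUT[B1] (row B1 above).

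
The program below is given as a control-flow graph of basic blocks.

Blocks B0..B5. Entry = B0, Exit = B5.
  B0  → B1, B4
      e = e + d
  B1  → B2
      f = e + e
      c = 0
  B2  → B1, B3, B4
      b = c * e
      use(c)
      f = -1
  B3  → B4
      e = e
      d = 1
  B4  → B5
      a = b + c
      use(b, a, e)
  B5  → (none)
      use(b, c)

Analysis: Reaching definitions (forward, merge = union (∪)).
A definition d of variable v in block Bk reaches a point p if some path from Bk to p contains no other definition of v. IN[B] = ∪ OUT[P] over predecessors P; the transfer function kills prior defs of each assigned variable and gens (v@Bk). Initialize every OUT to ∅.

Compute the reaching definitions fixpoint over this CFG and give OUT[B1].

Answer: {b@B2, c@B1, e@B0, f@B1}

Trace:
Fixpoint table:
  B0:   IN={}   OUT={e@B0}
  B1:   IN={b@B2, c@B1, e@B0, f@B2}   OUT={b@B2, c@B1, e@B0, f@B1}
  B2:   IN={b@B2, c@B1, e@B0, f@B1}   OUT={b@B2, c@B1, e@B0, f@B2}
  B3:   IN={b@B2, c@B1, e@B0, f@B2}   OUT={b@B2, c@B1, d@B3, e@B3, f@B2}
  B4:   IN={b@B2, c@B1, d@B3, e@B0, e@B3, f@B2}   OUT={a@B4, b@B2, c@B1, d@B3, e@B0, e@B3, f@B2}
  B5:   IN={a@B4, b@B2, c@B1, d@B3, e@B0, e@B3, f@B2}   OUT={a@B4, b@B2, c@B1, d@B3, e@B0, e@B3, f@B2}

Merge at B1: IN[B1] = OUT[B0] ⊔ OUT[B2] = {b@B2, c@B1, e@B0, f@B2}
Applying B1's transfer function to that IN value gives OUT[B1] (row B1 above).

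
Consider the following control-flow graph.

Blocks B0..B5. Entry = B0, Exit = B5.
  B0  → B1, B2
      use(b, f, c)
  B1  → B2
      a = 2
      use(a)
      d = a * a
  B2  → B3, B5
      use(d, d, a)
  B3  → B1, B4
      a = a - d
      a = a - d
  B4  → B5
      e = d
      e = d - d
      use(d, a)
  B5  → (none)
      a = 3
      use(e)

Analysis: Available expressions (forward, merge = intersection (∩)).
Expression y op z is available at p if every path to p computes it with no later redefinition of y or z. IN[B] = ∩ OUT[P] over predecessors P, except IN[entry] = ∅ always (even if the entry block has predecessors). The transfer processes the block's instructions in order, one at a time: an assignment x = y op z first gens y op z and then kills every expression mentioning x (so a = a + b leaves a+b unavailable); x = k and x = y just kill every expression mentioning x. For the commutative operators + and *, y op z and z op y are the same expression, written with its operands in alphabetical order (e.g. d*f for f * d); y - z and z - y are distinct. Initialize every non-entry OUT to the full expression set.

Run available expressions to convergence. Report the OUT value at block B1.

Per-block solution:
  B0:   IN={}   OUT={}
  B1:   IN={}   OUT={a*a}
  B2:   IN={}   OUT={}
  B3:   IN={}   OUT={}
  B4:   IN={}   OUT={d-d}
  B5:   IN={}   OUT={}

Merge at B1: IN[B1] = OUT[B0] ∩ OUT[B3] = {}
Applying B1's transfer function to that IN value gives OUT[B1] (row B1 above).

Answer: {a*a}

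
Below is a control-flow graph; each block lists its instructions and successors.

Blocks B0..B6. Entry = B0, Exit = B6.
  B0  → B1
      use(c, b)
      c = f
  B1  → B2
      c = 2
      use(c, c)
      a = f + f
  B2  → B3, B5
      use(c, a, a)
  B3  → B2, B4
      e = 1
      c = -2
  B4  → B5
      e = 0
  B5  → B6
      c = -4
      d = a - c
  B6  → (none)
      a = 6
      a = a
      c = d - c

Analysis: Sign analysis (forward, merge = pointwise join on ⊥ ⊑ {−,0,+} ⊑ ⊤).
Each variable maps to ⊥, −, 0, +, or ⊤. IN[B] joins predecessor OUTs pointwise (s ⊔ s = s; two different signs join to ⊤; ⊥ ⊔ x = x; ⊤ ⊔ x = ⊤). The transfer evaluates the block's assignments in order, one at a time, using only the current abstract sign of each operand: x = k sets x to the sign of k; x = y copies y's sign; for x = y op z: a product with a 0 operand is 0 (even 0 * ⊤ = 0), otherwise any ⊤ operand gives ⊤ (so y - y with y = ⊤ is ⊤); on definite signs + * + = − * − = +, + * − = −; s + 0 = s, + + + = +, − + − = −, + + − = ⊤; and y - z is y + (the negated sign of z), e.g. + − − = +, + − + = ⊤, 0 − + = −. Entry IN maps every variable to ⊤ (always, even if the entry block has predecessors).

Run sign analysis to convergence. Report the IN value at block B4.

Answer: {a: ⊤, b: ⊤, c: -, d: ⊤, e: +, f: ⊤}

Derivation:
Fixpoint table:
  B0:   IN=(all ⊤)   OUT=(all ⊤)
  B1:   IN=(all ⊤)   OUT={c:+; rest ⊤}
  B2:   IN=(all ⊤)   OUT=(all ⊤)
  B3:   IN=(all ⊤)   OUT={c:-, e:+; rest ⊤}
  B4:   IN={c:-, e:+; rest ⊤}   OUT={c:-, e:0; rest ⊤}
  B5:   IN=(all ⊤)   OUT={c:-; rest ⊤}
  B6:   IN={c:-; rest ⊤}   OUT={a:+; rest ⊤}

Merge at B4: IN[B4] = OUT[B3] = {a: ⊤, b: ⊤, c: -, d: ⊤, e: +, f: ⊤}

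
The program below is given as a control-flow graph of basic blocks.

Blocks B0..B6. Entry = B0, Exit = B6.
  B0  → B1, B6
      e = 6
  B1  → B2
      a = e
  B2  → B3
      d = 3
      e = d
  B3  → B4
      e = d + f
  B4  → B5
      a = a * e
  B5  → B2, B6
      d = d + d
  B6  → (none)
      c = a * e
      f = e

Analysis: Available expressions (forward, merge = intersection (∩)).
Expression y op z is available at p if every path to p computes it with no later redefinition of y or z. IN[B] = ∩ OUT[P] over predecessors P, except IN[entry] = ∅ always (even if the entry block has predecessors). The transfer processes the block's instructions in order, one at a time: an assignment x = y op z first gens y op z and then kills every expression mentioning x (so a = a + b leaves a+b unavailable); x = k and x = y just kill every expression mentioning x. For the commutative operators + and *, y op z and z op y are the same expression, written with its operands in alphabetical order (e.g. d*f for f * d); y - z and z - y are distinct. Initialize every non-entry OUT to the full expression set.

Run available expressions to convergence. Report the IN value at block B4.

Answer: {d+f}

Trace:
Fixpoint table:
  B0: | IN={} | OUT={}
  B1: | IN={} | OUT={}
  B2: | IN={} | OUT={}
  B3: | IN={} | OUT={d+f}
  B4: | IN={d+f} | OUT={d+f}
  B5: | IN={d+f} | OUT={}
  B6: | IN={} | OUT={a*e}

Merge at B4: IN[B4] = OUT[B3] = {d+f}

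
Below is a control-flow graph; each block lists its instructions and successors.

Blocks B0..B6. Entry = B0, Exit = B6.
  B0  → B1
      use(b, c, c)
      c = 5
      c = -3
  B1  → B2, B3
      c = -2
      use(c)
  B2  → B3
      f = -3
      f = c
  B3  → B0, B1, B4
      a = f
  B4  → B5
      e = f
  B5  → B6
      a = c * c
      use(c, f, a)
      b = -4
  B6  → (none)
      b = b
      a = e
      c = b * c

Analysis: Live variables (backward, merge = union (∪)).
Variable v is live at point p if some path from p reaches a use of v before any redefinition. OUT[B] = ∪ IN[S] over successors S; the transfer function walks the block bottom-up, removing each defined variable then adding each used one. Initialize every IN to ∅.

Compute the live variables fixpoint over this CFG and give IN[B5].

Fixpoint table:
  B0:   IN={b, c, f}   OUT={b, f}
  B1:   IN={b, f}   OUT={b, c, f}
  B2:   IN={b, c}   OUT={b, c, f}
  B3:   IN={b, c, f}   OUT={b, c, f}
  B4:   IN={c, f}   OUT={c, e, f}
  B5:   IN={c, e, f}   OUT={b, c, e}
  B6:   IN={b, c, e}   OUT={}

Merge at B5: OUT[B5] = IN[B6] = {b, c, e}
Applying B5's transfer function to that OUT value gives IN[B5] (row B5 above).

Answer: {c, e, f}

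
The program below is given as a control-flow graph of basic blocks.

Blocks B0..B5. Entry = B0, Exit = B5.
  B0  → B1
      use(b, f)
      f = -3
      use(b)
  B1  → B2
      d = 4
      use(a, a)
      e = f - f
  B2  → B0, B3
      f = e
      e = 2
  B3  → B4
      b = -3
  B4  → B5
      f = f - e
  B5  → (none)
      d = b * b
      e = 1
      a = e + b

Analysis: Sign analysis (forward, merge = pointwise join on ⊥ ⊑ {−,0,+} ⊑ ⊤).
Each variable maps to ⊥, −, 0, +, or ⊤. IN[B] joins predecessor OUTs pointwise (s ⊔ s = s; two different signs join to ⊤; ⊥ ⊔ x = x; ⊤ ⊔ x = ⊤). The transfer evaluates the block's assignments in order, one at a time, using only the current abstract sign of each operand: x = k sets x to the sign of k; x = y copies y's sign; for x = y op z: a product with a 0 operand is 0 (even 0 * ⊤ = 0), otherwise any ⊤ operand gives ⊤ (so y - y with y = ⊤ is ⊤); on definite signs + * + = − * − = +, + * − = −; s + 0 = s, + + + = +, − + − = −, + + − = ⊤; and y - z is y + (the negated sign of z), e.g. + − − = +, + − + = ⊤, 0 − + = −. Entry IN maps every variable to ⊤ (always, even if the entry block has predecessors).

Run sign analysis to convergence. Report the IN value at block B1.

Answer: {a: ⊤, b: ⊤, c: ⊤, d: ⊤, e: ⊤, f: -}

Derivation:
Converged values:
  B0: | IN=(all ⊤) | OUT={f:-; rest ⊤}
  B1: | IN={f:-; rest ⊤} | OUT={d:+, f:-; rest ⊤}
  B2: | IN={d:+, f:-; rest ⊤} | OUT={d:+, e:+; rest ⊤}
  B3: | IN={d:+, e:+; rest ⊤} | OUT={b:-, d:+, e:+; rest ⊤}
  B4: | IN={b:-, d:+, e:+; rest ⊤} | OUT={b:-, d:+, e:+; rest ⊤}
  B5: | IN={b:-, d:+, e:+; rest ⊤} | OUT={b:-, d:+, e:+; rest ⊤}

Merge at B1: IN[B1] = OUT[B0] = {a: ⊤, b: ⊤, c: ⊤, d: ⊤, e: ⊤, f: -}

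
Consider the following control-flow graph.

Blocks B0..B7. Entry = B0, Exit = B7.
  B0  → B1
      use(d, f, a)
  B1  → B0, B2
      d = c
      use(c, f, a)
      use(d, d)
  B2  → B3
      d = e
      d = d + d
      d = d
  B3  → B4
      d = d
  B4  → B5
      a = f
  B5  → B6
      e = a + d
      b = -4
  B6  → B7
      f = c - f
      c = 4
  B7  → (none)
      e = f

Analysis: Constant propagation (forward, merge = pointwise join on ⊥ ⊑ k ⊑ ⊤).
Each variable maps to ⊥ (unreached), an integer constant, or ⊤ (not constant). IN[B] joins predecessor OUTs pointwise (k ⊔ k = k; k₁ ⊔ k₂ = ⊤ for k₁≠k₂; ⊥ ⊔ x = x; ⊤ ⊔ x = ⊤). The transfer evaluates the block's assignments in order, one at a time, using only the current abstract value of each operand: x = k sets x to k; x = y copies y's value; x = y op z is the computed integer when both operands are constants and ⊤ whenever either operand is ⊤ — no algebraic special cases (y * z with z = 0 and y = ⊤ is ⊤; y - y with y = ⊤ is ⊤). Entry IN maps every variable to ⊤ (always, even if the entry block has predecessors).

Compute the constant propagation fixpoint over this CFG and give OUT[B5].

Answer: {a: ⊤, b: -4, c: ⊤, d: ⊤, e: ⊤, f: ⊤}

Working:
Converged values:
  B0:   IN=(all ⊤)   OUT=(all ⊤)
  B1:   IN=(all ⊤)   OUT=(all ⊤)
  B2:   IN=(all ⊤)   OUT=(all ⊤)
  B3:   IN=(all ⊤)   OUT=(all ⊤)
  B4:   IN=(all ⊤)   OUT=(all ⊤)
  B5:   IN=(all ⊤)   OUT={b:-4; rest ⊤}
  B6:   IN={b:-4; rest ⊤}   OUT={b:-4, c:4; rest ⊤}
  B7:   IN={b:-4, c:4; rest ⊤}   OUT={b:-4, c:4; rest ⊤}

Merge at B5: IN[B5] = OUT[B4] = {a: ⊤, b: ⊤, c: ⊤, d: ⊤, e: ⊤, f: ⊤}
Applying B5's transfer function to that IN value gives OUT[B5] (row B5 above).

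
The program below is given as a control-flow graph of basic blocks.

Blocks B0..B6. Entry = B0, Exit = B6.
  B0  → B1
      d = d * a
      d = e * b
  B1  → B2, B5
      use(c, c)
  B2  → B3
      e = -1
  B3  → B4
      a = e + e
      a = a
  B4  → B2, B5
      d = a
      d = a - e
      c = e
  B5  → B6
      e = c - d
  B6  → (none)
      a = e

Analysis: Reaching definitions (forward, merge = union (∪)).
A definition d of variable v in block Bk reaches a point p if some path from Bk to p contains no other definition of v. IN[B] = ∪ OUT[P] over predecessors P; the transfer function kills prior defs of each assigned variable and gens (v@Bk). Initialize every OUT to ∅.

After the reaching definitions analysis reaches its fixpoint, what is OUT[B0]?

Answer: {d@B0}

Trace:
Converged values:
  B0:  IN={}  OUT={d@B0}
  B1:  IN={d@B0}  OUT={d@B0}
  B2:  IN={a@B3, c@B4, d@B0, d@B4, e@B2}  OUT={a@B3, c@B4, d@B0, d@B4, e@B2}
  B3:  IN={a@B3, c@B4, d@B0, d@B4, e@B2}  OUT={a@B3, c@B4, d@B0, d@B4, e@B2}
  B4:  IN={a@B3, c@B4, d@B0, d@B4, e@B2}  OUT={a@B3, c@B4, d@B4, e@B2}
  B5:  IN={a@B3, c@B4, d@B0, d@B4, e@B2}  OUT={a@B3, c@B4, d@B0, d@B4, e@B5}
  B6:  IN={a@B3, c@B4, d@B0, d@B4, e@B5}  OUT={a@B6, c@B4, d@B0, d@B4, e@B5}

B0 is the boundary node: IN[B0] = {}
Applying B0's transfer function to that IN value gives OUT[B0] (row B0 above).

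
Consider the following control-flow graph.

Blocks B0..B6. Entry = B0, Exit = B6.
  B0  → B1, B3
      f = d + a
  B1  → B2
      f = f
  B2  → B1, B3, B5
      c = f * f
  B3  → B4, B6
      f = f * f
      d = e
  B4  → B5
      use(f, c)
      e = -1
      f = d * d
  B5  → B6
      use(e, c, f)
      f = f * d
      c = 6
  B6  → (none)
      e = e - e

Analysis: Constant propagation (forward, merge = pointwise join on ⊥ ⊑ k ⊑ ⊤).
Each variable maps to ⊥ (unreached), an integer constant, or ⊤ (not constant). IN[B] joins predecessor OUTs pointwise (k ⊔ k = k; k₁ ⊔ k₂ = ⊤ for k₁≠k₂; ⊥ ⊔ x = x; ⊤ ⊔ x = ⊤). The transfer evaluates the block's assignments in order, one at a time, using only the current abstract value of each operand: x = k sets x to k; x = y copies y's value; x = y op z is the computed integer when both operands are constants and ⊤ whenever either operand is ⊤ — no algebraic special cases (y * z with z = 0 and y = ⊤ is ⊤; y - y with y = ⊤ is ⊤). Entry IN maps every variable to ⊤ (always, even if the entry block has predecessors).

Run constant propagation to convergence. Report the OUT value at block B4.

Answer: {a: ⊤, b: ⊤, c: ⊤, d: ⊤, e: -1, f: ⊤}

Trace:
Fixpoint table:
  B0:  IN=(all ⊤)  OUT=(all ⊤)
  B1:  IN=(all ⊤)  OUT=(all ⊤)
  B2:  IN=(all ⊤)  OUT=(all ⊤)
  B3:  IN=(all ⊤)  OUT=(all ⊤)
  B4:  IN=(all ⊤)  OUT={e:-1; rest ⊤}
  B5:  IN=(all ⊤)  OUT={c:6; rest ⊤}
  B6:  IN=(all ⊤)  OUT=(all ⊤)

Merge at B4: IN[B4] = OUT[B3] = {a: ⊤, b: ⊤, c: ⊤, d: ⊤, e: ⊤, f: ⊤}
Applying B4's transfer function to that IN value gives OUT[B4] (row B4 above).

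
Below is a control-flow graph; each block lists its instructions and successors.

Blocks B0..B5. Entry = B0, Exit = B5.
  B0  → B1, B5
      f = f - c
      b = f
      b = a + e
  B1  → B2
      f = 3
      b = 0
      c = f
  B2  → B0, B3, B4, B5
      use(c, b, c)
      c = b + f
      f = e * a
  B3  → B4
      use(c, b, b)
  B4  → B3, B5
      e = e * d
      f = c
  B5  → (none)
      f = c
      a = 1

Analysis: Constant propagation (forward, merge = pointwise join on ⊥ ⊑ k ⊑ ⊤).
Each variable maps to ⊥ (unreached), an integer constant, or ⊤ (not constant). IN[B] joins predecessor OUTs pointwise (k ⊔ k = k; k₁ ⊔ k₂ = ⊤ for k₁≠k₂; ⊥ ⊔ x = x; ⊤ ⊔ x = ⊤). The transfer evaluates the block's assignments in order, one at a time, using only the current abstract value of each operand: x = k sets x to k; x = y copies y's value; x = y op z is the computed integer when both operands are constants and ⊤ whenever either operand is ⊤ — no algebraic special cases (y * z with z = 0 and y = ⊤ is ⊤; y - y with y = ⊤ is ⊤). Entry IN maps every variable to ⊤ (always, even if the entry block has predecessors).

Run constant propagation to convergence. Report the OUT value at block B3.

Answer: {a: ⊤, b: 0, c: 3, d: ⊤, e: ⊤, f: ⊤}

Derivation:
Per-block solution:
  B0: | IN=(all ⊤) | OUT=(all ⊤)
  B1: | IN=(all ⊤) | OUT={b:0, c:3, f:3; rest ⊤}
  B2: | IN={b:0, c:3, f:3; rest ⊤} | OUT={b:0, c:3; rest ⊤}
  B3: | IN={b:0, c:3; rest ⊤} | OUT={b:0, c:3; rest ⊤}
  B4: | IN={b:0, c:3; rest ⊤} | OUT={b:0, c:3, f:3; rest ⊤}
  B5: | IN=(all ⊤) | OUT={a:1; rest ⊤}

Merge at B3: IN[B3] = OUT[B2] ⊔ OUT[B4] = {a: ⊤, b: 0, c: 3, d: ⊤, e: ⊤, f: ⊤}
Applying B3's transfer function to that IN value gives OUT[B3] (row B3 above).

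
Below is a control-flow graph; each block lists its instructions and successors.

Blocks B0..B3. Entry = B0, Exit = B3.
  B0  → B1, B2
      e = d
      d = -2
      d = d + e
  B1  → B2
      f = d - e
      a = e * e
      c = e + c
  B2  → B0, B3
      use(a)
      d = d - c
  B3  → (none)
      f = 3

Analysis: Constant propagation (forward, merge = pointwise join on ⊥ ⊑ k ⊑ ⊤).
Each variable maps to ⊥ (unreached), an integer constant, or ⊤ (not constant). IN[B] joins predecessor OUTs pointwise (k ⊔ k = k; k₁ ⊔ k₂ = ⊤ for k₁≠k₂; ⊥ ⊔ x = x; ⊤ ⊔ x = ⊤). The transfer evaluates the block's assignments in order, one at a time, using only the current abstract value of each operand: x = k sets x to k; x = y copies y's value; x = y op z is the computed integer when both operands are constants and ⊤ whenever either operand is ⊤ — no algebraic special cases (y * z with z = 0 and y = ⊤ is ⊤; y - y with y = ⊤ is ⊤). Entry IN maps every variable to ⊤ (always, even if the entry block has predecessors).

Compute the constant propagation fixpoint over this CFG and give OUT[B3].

Answer: {a: ⊤, b: ⊤, c: ⊤, d: ⊤, e: ⊤, f: 3}

Derivation:
Converged values:
  B0:   IN=(all ⊤)   OUT=(all ⊤)
  B1:   IN=(all ⊤)   OUT=(all ⊤)
  B2:   IN=(all ⊤)   OUT=(all ⊤)
  B3:   IN=(all ⊤)   OUT={f:3; rest ⊤}

Merge at B3: IN[B3] = OUT[B2] = {a: ⊤, b: ⊤, c: ⊤, d: ⊤, e: ⊤, f: ⊤}
Applying B3's transfer function to that IN value gives OUT[B3] (row B3 above).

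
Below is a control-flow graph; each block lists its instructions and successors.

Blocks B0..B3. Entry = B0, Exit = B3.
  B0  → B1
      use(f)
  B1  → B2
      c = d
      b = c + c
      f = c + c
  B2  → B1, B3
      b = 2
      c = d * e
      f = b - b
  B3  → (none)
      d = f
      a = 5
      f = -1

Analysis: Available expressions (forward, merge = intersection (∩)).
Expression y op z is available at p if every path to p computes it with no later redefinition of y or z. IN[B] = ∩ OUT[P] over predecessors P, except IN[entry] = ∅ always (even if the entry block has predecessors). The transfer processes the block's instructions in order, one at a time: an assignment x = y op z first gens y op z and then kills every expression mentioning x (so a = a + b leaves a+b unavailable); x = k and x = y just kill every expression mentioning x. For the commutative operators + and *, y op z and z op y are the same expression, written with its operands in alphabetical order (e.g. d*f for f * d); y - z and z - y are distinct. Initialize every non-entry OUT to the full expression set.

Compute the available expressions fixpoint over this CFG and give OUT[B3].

Per-block solution:
  B0: | IN={} | OUT={}
  B1: | IN={} | OUT={c+c}
  B2: | IN={c+c} | OUT={b-b, d*e}
  B3: | IN={b-b, d*e} | OUT={b-b}

Merge at B3: IN[B3] = OUT[B2] = {b-b, d*e}
Applying B3's transfer function to that IN value gives OUT[B3] (row B3 above).

Answer: {b-b}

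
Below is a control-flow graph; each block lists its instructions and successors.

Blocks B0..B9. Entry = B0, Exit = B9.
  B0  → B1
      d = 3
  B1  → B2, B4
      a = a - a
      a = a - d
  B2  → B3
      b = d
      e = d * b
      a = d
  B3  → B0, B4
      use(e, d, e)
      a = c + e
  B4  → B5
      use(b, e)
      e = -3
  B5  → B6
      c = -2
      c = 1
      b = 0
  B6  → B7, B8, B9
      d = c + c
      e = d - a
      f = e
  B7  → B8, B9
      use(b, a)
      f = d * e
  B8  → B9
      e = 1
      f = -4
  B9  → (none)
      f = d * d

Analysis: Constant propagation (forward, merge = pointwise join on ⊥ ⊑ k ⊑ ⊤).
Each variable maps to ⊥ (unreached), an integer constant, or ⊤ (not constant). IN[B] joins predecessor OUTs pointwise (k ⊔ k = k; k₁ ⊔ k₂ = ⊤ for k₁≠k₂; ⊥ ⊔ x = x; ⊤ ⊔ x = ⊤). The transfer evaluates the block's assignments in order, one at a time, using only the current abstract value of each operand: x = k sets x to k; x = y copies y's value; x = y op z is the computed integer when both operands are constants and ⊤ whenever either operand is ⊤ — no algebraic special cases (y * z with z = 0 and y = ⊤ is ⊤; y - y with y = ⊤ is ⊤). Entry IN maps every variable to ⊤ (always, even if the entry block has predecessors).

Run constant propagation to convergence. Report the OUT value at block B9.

Per-block solution:
  B0:  IN=(all ⊤)  OUT={d:3; rest ⊤}
  B1:  IN={d:3; rest ⊤}  OUT={d:3; rest ⊤}
  B2:  IN={d:3; rest ⊤}  OUT={a:3, b:3, d:3, e:9; rest ⊤}
  B3:  IN={a:3, b:3, d:3, e:9; rest ⊤}  OUT={b:3, d:3, e:9; rest ⊤}
  B4:  IN={d:3; rest ⊤}  OUT={d:3, e:-3; rest ⊤}
  B5:  IN={d:3, e:-3; rest ⊤}  OUT={b:0, c:1, d:3, e:-3; rest ⊤}
  B6:  IN={b:0, c:1, d:3, e:-3; rest ⊤}  OUT={b:0, c:1, d:2; rest ⊤}
  B7:  IN={b:0, c:1, d:2; rest ⊤}  OUT={b:0, c:1, d:2; rest ⊤}
  B8:  IN={b:0, c:1, d:2; rest ⊤}  OUT={b:0, c:1, d:2, e:1, f:-4; rest ⊤}
  B9:  IN={b:0, c:1, d:2; rest ⊤}  OUT={b:0, c:1, d:2, f:4; rest ⊤}

Merge at B9: IN[B9] = OUT[B6] ⊔ OUT[B7] ⊔ OUT[B8] = {a: ⊤, b: 0, c: 1, d: 2, e: ⊤, f: ⊤}
Applying B9's transfer function to that IN value gives OUT[B9] (row B9 above).

Answer: {a: ⊤, b: 0, c: 1, d: 2, e: ⊤, f: 4}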